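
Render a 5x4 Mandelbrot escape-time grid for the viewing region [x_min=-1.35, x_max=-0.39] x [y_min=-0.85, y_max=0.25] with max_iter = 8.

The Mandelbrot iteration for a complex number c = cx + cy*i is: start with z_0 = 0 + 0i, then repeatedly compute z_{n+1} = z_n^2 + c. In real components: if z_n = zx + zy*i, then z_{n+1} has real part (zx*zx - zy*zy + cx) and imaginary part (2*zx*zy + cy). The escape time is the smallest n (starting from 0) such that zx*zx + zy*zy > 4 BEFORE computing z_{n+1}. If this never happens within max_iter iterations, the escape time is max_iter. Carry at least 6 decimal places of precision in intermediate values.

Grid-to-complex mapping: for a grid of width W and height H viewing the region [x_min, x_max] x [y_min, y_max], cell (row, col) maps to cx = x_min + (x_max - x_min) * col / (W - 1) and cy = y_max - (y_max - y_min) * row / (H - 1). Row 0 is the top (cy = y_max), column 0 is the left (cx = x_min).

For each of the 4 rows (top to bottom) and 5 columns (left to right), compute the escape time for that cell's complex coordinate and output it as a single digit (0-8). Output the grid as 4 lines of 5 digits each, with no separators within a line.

Answer: 78888
88888
45688
33445

Derivation:
(row=0, col=0): c = -1.3500 + 0.2500i → escape time 7
(row=0, col=1): c = -1.1100 + 0.2500i → escape time 8
(row=0, col=2): c = -0.8700 + 0.2500i → escape time 8
(row=0, col=3): c = -0.6300 + 0.2500i → escape time 8
(row=0, col=4): c = -0.3900 + 0.2500i → escape time 8
(row=1, col=0): c = -1.3500 + -0.1167i → escape time 8
(row=1, col=1): c = -1.1100 + -0.1167i → escape time 8
(row=1, col=2): c = -0.8700 + -0.1167i → escape time 8
(row=1, col=3): c = -0.6300 + -0.1167i → escape time 8
(row=1, col=4): c = -0.3900 + -0.1167i → escape time 8
(row=2, col=0): c = -1.3500 + -0.4833i → escape time 4
(row=2, col=1): c = -1.1100 + -0.4833i → escape time 5
(row=2, col=2): c = -0.8700 + -0.4833i → escape time 6
(row=2, col=3): c = -0.6300 + -0.4833i → escape time 8
(row=2, col=4): c = -0.3900 + -0.4833i → escape time 8
(row=3, col=0): c = -1.3500 + -0.8500i → escape time 3
(row=3, col=1): c = -1.1100 + -0.8500i → escape time 3
(row=3, col=2): c = -0.8700 + -0.8500i → escape time 4
(row=3, col=3): c = -0.6300 + -0.8500i → escape time 4
(row=3, col=4): c = -0.3900 + -0.8500i → escape time 5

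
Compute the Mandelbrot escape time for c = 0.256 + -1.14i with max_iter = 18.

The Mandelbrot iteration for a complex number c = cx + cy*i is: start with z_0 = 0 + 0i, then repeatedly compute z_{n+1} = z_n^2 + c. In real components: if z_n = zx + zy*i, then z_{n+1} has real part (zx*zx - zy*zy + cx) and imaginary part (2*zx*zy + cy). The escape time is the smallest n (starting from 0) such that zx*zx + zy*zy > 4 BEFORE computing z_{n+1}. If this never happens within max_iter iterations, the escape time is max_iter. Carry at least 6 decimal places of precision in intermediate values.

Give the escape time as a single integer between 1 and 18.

z_0 = 0 + 0i, c = 0.2560 + -1.1400i
Iter 1: z = 0.2560 + -1.1400i, |z|^2 = 1.3651
Iter 2: z = -0.9781 + -1.7237i, |z|^2 = 3.9277
Iter 3: z = -1.7585 + 2.2317i, |z|^2 = 8.0729
Escaped at iteration 3

Answer: 3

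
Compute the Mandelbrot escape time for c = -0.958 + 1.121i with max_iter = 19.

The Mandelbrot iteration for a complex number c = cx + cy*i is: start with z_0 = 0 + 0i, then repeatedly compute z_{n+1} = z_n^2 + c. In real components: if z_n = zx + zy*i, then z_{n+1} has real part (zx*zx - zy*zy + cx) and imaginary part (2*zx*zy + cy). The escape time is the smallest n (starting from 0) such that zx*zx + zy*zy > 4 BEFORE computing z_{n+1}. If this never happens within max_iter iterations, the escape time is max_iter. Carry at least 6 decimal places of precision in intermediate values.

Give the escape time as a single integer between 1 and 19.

z_0 = 0 + 0i, c = -0.9580 + 1.1210i
Iter 1: z = -0.9580 + 1.1210i, |z|^2 = 2.1744
Iter 2: z = -1.2969 + -1.0268i, |z|^2 = 2.7363
Iter 3: z = -0.3305 + 3.7844i, |z|^2 = 14.4306
Escaped at iteration 3

Answer: 3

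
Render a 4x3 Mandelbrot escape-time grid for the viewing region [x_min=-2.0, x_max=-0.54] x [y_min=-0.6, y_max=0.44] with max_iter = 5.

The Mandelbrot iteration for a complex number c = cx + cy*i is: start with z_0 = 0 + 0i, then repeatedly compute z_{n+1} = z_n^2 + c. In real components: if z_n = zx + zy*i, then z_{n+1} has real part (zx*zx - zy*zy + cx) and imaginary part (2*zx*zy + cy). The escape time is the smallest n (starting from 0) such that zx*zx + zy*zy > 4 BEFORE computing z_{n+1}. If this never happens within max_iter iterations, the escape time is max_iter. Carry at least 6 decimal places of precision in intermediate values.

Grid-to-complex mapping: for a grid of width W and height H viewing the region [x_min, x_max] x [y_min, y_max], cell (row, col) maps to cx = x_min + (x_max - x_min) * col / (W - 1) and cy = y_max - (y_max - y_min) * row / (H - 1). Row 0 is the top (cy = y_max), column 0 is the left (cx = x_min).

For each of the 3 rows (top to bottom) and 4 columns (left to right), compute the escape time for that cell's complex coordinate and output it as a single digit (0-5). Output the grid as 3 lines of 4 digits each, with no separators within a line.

(row=0, col=0): c = -2.0000 + 0.4400i → escape time 1
(row=0, col=1): c = -1.5133 + 0.4400i → escape time 3
(row=0, col=2): c = -1.0267 + 0.4400i → escape time 5
(row=0, col=3): c = -0.5400 + 0.4400i → escape time 5
(row=1, col=0): c = -2.0000 + -0.0800i → escape time 1
(row=1, col=1): c = -1.5133 + -0.0800i → escape time 5
(row=1, col=2): c = -1.0267 + -0.0800i → escape time 5
(row=1, col=3): c = -0.5400 + -0.0800i → escape time 5
(row=2, col=0): c = -2.0000 + -0.6000i → escape time 1
(row=2, col=1): c = -1.5133 + -0.6000i → escape time 3
(row=2, col=2): c = -1.0267 + -0.6000i → escape time 4
(row=2, col=3): c = -0.5400 + -0.6000i → escape time 5

Answer: 1355
1555
1345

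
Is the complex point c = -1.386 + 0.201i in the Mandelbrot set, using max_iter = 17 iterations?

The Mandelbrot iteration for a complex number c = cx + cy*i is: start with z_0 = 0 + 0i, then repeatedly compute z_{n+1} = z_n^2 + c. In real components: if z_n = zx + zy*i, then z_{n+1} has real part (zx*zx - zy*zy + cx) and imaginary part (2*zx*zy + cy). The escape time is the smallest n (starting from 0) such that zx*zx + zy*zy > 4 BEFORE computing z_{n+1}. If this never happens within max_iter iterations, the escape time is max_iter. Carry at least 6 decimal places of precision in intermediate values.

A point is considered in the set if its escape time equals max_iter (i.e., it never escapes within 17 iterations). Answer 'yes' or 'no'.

Answer: no

Derivation:
z_0 = 0 + 0i, c = -1.3860 + 0.2010i
Iter 1: z = -1.3860 + 0.2010i, |z|^2 = 1.9614
Iter 2: z = 0.4946 + -0.3562i, |z|^2 = 0.3715
Iter 3: z = -1.2682 + -0.1513i, |z|^2 = 1.6313
Iter 4: z = 0.1995 + 0.5848i, |z|^2 = 0.3818
Iter 5: z = -1.6882 + 0.4344i, |z|^2 = 3.0387
Iter 6: z = 1.2754 + -1.2656i, |z|^2 = 3.2283
Iter 7: z = -1.3612 + -3.0273i, |z|^2 = 11.0171
Escaped at iteration 7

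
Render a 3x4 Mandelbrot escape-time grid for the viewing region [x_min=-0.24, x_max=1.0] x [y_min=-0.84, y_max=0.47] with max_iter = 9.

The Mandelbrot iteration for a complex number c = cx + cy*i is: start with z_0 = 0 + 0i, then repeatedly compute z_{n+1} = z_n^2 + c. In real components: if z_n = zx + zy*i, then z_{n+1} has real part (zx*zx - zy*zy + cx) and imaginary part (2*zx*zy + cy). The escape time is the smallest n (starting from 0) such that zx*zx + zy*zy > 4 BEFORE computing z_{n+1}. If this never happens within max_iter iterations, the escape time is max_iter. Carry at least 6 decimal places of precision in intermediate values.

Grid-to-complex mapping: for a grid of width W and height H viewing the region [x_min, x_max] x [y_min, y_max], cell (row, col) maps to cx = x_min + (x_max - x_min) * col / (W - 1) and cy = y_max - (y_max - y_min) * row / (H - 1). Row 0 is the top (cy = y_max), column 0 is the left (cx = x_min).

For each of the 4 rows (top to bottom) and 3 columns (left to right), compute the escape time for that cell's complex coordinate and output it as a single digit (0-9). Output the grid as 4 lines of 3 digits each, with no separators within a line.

(row=0, col=0): c = -0.2400 + 0.4700i → escape time 9
(row=0, col=1): c = 0.3800 + 0.4700i → escape time 8
(row=0, col=2): c = 1.0000 + 0.4700i → escape time 2
(row=1, col=0): c = -0.2400 + 0.0333i → escape time 9
(row=1, col=1): c = 0.3800 + 0.0333i → escape time 7
(row=1, col=2): c = 1.0000 + 0.0333i → escape time 2
(row=2, col=0): c = -0.2400 + -0.4033i → escape time 9
(row=2, col=1): c = 0.3800 + -0.4033i → escape time 9
(row=2, col=2): c = 1.0000 + -0.4033i → escape time 2
(row=3, col=0): c = -0.2400 + -0.8400i → escape time 9
(row=3, col=1): c = 0.3800 + -0.8400i → escape time 4
(row=3, col=2): c = 1.0000 + -0.8400i → escape time 2

Answer: 982
972
992
942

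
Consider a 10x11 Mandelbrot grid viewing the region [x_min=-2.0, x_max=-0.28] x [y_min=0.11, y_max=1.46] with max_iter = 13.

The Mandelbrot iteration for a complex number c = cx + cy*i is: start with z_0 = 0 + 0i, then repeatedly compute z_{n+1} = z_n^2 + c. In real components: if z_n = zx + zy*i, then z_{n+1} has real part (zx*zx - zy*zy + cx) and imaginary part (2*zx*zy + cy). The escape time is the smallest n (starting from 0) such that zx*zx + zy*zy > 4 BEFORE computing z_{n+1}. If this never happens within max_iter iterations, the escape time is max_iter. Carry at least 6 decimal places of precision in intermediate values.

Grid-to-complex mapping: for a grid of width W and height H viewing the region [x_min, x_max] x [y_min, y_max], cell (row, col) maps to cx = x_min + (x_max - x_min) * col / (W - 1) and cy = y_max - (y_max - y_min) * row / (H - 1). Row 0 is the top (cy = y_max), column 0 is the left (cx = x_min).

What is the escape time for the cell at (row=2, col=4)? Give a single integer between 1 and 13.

Answer: 2

Derivation:
z_0 = 0 + 0i, c = -1.2356 + 1.1900i
Iter 1: z = -1.2356 + 1.1900i, |z|^2 = 2.9427
Iter 2: z = -1.1251 + -1.7506i, |z|^2 = 4.3304
Escaped at iteration 2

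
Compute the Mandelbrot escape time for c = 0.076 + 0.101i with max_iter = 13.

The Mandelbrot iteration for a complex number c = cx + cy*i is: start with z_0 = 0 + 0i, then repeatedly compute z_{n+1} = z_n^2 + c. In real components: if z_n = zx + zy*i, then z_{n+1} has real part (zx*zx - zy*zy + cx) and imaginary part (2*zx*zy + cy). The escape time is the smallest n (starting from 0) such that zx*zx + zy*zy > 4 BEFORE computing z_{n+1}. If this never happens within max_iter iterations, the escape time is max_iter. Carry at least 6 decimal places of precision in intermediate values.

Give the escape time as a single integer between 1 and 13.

z_0 = 0 + 0i, c = 0.0760 + 0.1010i
Iter 1: z = 0.0760 + 0.1010i, |z|^2 = 0.0160
Iter 2: z = 0.0716 + 0.1164i, |z|^2 = 0.0187
Iter 3: z = 0.0676 + 0.1177i, |z|^2 = 0.0184
Iter 4: z = 0.0667 + 0.1169i, |z|^2 = 0.0181
Iter 5: z = 0.0668 + 0.1166i, |z|^2 = 0.0181
Iter 6: z = 0.0669 + 0.1166i, |z|^2 = 0.0181
Iter 7: z = 0.0669 + 0.1166i, |z|^2 = 0.0181
Iter 8: z = 0.0669 + 0.1166i, |z|^2 = 0.0181
Iter 9: z = 0.0669 + 0.1166i, |z|^2 = 0.0181
Iter 10: z = 0.0669 + 0.1166i, |z|^2 = 0.0181
Iter 11: z = 0.0669 + 0.1166i, |z|^2 = 0.0181
Iter 12: z = 0.0669 + 0.1166i, |z|^2 = 0.0181

Answer: 13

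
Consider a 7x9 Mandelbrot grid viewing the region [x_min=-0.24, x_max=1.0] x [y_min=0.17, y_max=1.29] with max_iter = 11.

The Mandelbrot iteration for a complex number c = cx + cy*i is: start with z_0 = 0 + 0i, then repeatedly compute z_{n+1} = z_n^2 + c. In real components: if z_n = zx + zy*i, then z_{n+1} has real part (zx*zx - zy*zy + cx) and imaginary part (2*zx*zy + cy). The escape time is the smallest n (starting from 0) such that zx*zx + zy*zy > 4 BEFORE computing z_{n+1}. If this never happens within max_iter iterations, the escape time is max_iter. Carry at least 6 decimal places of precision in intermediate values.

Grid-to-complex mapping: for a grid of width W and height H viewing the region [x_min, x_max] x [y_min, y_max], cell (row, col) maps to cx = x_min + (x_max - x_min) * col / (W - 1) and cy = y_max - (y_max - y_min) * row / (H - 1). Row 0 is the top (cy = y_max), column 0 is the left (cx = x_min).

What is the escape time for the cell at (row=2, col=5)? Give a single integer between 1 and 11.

Answer: 2

Derivation:
z_0 = 0 + 0i, c = 0.7933 + 1.0100i
Iter 1: z = 0.7933 + 1.0100i, |z|^2 = 1.6495
Iter 2: z = 0.4026 + 2.6125i, |z|^2 = 6.9874
Escaped at iteration 2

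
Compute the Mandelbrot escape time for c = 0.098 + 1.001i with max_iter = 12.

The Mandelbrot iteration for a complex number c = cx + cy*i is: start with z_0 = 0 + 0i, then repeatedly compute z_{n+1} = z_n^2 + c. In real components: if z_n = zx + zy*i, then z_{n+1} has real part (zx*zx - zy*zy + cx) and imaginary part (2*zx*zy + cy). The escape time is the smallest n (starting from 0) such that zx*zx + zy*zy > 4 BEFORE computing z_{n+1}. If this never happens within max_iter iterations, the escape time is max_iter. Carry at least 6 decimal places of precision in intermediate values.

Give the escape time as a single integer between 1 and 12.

z_0 = 0 + 0i, c = 0.0980 + 1.0010i
Iter 1: z = 0.0980 + 1.0010i, |z|^2 = 1.0116
Iter 2: z = -0.8944 + 1.1972i, |z|^2 = 2.2332
Iter 3: z = -0.5353 + -1.1405i, |z|^2 = 1.5874
Iter 4: z = -0.9162 + 2.2221i, |z|^2 = 5.7774
Escaped at iteration 4

Answer: 4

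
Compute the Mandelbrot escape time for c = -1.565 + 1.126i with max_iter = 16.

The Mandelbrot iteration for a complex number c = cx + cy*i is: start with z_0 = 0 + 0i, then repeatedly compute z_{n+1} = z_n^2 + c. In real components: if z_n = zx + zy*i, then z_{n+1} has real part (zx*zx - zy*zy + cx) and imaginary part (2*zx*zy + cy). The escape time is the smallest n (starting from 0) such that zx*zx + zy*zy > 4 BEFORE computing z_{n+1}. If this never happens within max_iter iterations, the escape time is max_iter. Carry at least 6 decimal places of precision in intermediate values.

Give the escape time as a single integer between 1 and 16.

Answer: 2

Derivation:
z_0 = 0 + 0i, c = -1.5650 + 1.1260i
Iter 1: z = -1.5650 + 1.1260i, |z|^2 = 3.7171
Iter 2: z = -0.3837 + -2.3984i, |z|^2 = 5.8994
Escaped at iteration 2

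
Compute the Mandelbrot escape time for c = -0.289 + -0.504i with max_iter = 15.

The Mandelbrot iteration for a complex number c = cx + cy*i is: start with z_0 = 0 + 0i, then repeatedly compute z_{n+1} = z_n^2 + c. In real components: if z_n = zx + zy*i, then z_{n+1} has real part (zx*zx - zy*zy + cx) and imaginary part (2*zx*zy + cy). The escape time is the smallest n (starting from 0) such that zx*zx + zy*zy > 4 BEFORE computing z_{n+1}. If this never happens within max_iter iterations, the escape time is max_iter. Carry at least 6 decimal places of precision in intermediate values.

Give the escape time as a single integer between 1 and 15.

z_0 = 0 + 0i, c = -0.2890 + -0.5040i
Iter 1: z = -0.2890 + -0.5040i, |z|^2 = 0.3375
Iter 2: z = -0.4595 + -0.2127i, |z|^2 = 0.2564
Iter 3: z = -0.1231 + -0.3085i, |z|^2 = 0.1104
Iter 4: z = -0.3690 + -0.4280i, |z|^2 = 0.3194
Iter 5: z = -0.3360 + -0.1881i, |z|^2 = 0.1483
Iter 6: z = -0.2115 + -0.3776i, |z|^2 = 0.1873
Iter 7: z = -0.3869 + -0.3443i, |z|^2 = 0.2682
Iter 8: z = -0.2579 + -0.2376i, |z|^2 = 0.1230
Iter 9: z = -0.2790 + -0.3815i, |z|^2 = 0.2233
Iter 10: z = -0.3567 + -0.2912i, |z|^2 = 0.2120
Iter 11: z = -0.2466 + -0.2963i, |z|^2 = 0.1486
Iter 12: z = -0.3160 + -0.3579i, |z|^2 = 0.2279
Iter 13: z = -0.3172 + -0.2778i, |z|^2 = 0.1778
Iter 14: z = -0.2655 + -0.3277i, |z|^2 = 0.1779

Answer: 15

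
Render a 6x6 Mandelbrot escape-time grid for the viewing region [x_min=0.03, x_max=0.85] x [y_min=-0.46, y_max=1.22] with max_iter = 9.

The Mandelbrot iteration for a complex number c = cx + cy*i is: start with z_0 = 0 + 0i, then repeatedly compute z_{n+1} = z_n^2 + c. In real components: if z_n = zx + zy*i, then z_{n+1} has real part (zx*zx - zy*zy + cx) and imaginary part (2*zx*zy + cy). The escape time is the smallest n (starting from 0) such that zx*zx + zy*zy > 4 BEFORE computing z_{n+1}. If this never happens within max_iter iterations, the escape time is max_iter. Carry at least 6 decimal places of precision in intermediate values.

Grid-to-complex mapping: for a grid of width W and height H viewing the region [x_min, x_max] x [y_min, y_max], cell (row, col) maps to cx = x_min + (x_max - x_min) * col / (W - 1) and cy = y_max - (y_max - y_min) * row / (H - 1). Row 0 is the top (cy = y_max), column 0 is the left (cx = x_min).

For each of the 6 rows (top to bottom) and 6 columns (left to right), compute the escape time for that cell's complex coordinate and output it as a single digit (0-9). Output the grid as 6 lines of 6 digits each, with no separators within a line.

Answer: 322222
744322
999433
999533
999533
999533

Derivation:
(row=0, col=0): c = 0.0300 + 1.2200i → escape time 3
(row=0, col=1): c = 0.1940 + 1.2200i → escape time 2
(row=0, col=2): c = 0.3580 + 1.2200i → escape time 2
(row=0, col=3): c = 0.5220 + 1.2200i → escape time 2
(row=0, col=4): c = 0.6860 + 1.2200i → escape time 2
(row=0, col=5): c = 0.8500 + 1.2200i → escape time 2
(row=1, col=0): c = 0.0300 + 0.8840i → escape time 7
(row=1, col=1): c = 0.1940 + 0.8840i → escape time 4
(row=1, col=2): c = 0.3580 + 0.8840i → escape time 4
(row=1, col=3): c = 0.5220 + 0.8840i → escape time 3
(row=1, col=4): c = 0.6860 + 0.8840i → escape time 2
(row=1, col=5): c = 0.8500 + 0.8840i → escape time 2
(row=2, col=0): c = 0.0300 + 0.5480i → escape time 9
(row=2, col=1): c = 0.1940 + 0.5480i → escape time 9
(row=2, col=2): c = 0.3580 + 0.5480i → escape time 9
(row=2, col=3): c = 0.5220 + 0.5480i → escape time 4
(row=2, col=4): c = 0.6860 + 0.5480i → escape time 3
(row=2, col=5): c = 0.8500 + 0.5480i → escape time 3
(row=3, col=0): c = 0.0300 + 0.2120i → escape time 9
(row=3, col=1): c = 0.1940 + 0.2120i → escape time 9
(row=3, col=2): c = 0.3580 + 0.2120i → escape time 9
(row=3, col=3): c = 0.5220 + 0.2120i → escape time 5
(row=3, col=4): c = 0.6860 + 0.2120i → escape time 3
(row=3, col=5): c = 0.8500 + 0.2120i → escape time 3
(row=4, col=0): c = 0.0300 + -0.1240i → escape time 9
(row=4, col=1): c = 0.1940 + -0.1240i → escape time 9
(row=4, col=2): c = 0.3580 + -0.1240i → escape time 9
(row=4, col=3): c = 0.5220 + -0.1240i → escape time 5
(row=4, col=4): c = 0.6860 + -0.1240i → escape time 3
(row=4, col=5): c = 0.8500 + -0.1240i → escape time 3
(row=5, col=0): c = 0.0300 + -0.4600i → escape time 9
(row=5, col=1): c = 0.1940 + -0.4600i → escape time 9
(row=5, col=2): c = 0.3580 + -0.4600i → escape time 9
(row=5, col=3): c = 0.5220 + -0.4600i → escape time 5
(row=5, col=4): c = 0.6860 + -0.4600i → escape time 3
(row=5, col=5): c = 0.8500 + -0.4600i → escape time 3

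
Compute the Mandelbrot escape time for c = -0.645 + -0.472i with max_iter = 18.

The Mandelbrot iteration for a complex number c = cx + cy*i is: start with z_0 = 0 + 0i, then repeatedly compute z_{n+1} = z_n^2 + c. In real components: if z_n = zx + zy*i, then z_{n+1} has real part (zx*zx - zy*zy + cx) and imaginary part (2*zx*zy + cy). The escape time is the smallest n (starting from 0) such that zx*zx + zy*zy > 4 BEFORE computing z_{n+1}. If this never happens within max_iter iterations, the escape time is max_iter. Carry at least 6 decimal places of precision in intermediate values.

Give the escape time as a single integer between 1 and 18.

z_0 = 0 + 0i, c = -0.6450 + -0.4720i
Iter 1: z = -0.6450 + -0.4720i, |z|^2 = 0.6388
Iter 2: z = -0.4518 + 0.1369i, |z|^2 = 0.2228
Iter 3: z = -0.4596 + -0.5957i, |z|^2 = 0.5661
Iter 4: z = -0.7885 + 0.0756i, |z|^2 = 0.6275
Iter 5: z = -0.0289 + -0.5912i, |z|^2 = 0.3504
Iter 6: z = -0.9937 + -0.4378i, |z|^2 = 1.1792
Iter 7: z = 0.1508 + 0.3981i, |z|^2 = 0.1813
Iter 8: z = -0.7808 + -0.3519i, |z|^2 = 0.7335
Iter 9: z = -0.1592 + 0.0775i, |z|^2 = 0.0314
Iter 10: z = -0.6257 + -0.4967i, |z|^2 = 0.6382
Iter 11: z = -0.5003 + 0.1495i, |z|^2 = 0.2726
Iter 12: z = -0.4171 + -0.6216i, |z|^2 = 0.5604
Iter 13: z = -0.8574 + 0.0465i, |z|^2 = 0.7373
Iter 14: z = 0.0880 + -0.5518i, |z|^2 = 0.3122
Iter 15: z = -0.9417 + -0.5691i, |z|^2 = 1.2108
Iter 16: z = -0.0820 + 0.5999i, |z|^2 = 0.3667
Iter 17: z = -0.9982 + -0.5704i, |z|^2 = 1.3218

Answer: 18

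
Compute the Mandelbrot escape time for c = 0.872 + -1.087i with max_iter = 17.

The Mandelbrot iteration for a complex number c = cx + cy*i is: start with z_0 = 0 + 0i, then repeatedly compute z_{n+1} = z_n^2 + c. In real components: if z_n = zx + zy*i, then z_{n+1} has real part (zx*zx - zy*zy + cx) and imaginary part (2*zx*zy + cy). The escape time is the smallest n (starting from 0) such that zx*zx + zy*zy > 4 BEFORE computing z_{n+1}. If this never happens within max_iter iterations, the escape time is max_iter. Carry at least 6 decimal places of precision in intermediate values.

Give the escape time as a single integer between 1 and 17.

Answer: 2

Derivation:
z_0 = 0 + 0i, c = 0.8720 + -1.0870i
Iter 1: z = 0.8720 + -1.0870i, |z|^2 = 1.9420
Iter 2: z = 0.4508 + -2.9827i, |z|^2 = 9.0999
Escaped at iteration 2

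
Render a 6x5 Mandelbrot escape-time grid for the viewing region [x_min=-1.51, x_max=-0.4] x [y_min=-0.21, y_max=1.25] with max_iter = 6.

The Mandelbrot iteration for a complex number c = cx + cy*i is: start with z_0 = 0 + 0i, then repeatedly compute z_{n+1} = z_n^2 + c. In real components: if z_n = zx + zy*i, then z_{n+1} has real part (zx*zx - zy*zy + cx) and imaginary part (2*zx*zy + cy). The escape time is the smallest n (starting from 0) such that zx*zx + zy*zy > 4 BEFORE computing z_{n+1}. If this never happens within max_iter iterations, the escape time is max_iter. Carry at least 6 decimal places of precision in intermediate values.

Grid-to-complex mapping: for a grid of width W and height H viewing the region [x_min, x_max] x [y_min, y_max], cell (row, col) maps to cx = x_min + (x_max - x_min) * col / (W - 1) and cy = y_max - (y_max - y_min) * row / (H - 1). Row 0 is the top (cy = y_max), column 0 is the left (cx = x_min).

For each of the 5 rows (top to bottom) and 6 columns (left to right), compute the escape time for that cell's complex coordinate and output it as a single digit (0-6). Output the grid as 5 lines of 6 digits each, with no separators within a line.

(row=0, col=0): c = -1.5100 + 1.2500i → escape time 2
(row=0, col=1): c = -1.2880 + 1.2500i → escape time 2
(row=0, col=2): c = -1.0660 + 1.2500i → escape time 2
(row=0, col=3): c = -0.8440 + 1.2500i → escape time 3
(row=0, col=4): c = -0.6220 + 1.2500i → escape time 3
(row=0, col=5): c = -0.4000 + 1.2500i → escape time 3
(row=1, col=0): c = -1.5100 + 0.8850i → escape time 3
(row=1, col=1): c = -1.2880 + 0.8850i → escape time 3
(row=1, col=2): c = -1.0660 + 0.8850i → escape time 3
(row=1, col=3): c = -0.8440 + 0.8850i → escape time 3
(row=1, col=4): c = -0.6220 + 0.8850i → escape time 4
(row=1, col=5): c = -0.4000 + 0.8850i → escape time 5
(row=2, col=0): c = -1.5100 + 0.5200i → escape time 3
(row=2, col=1): c = -1.2880 + 0.5200i → escape time 4
(row=2, col=2): c = -1.0660 + 0.5200i → escape time 5
(row=2, col=3): c = -0.8440 + 0.5200i → escape time 6
(row=2, col=4): c = -0.6220 + 0.5200i → escape time 6
(row=2, col=5): c = -0.4000 + 0.5200i → escape time 6
(row=3, col=0): c = -1.5100 + 0.1550i → escape time 5
(row=3, col=1): c = -1.2880 + 0.1550i → escape time 6
(row=3, col=2): c = -1.0660 + 0.1550i → escape time 6
(row=3, col=3): c = -0.8440 + 0.1550i → escape time 6
(row=3, col=4): c = -0.6220 + 0.1550i → escape time 6
(row=3, col=5): c = -0.4000 + 0.1550i → escape time 6
(row=4, col=0): c = -1.5100 + -0.2100i → escape time 5
(row=4, col=1): c = -1.2880 + -0.2100i → escape time 6
(row=4, col=2): c = -1.0660 + -0.2100i → escape time 6
(row=4, col=3): c = -0.8440 + -0.2100i → escape time 6
(row=4, col=4): c = -0.6220 + -0.2100i → escape time 6
(row=4, col=5): c = -0.4000 + -0.2100i → escape time 6

Answer: 222333
333345
345666
566666
566666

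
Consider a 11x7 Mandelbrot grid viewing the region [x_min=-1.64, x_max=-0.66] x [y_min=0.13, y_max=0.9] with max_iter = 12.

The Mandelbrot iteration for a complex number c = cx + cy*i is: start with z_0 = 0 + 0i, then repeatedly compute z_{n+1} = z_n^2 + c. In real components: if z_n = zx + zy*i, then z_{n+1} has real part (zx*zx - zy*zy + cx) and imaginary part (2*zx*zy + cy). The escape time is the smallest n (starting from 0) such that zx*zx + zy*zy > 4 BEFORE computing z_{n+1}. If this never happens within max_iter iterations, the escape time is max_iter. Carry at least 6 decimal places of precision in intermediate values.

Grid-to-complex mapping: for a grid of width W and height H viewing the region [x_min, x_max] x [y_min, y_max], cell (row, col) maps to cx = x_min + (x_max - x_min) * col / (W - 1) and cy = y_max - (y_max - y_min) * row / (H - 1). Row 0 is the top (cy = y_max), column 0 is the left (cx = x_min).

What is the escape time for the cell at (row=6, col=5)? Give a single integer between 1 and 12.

Answer: 12

Derivation:
z_0 = 0 + 0i, c = -1.1500 + 0.1300i
Iter 1: z = -1.1500 + 0.1300i, |z|^2 = 1.3394
Iter 2: z = 0.1556 + -0.1690i, |z|^2 = 0.0528
Iter 3: z = -1.1543 + 0.0774i, |z|^2 = 1.3385
Iter 4: z = 0.1765 + -0.0487i, |z|^2 = 0.0335
Iter 5: z = -1.1212 + 0.1128i, |z|^2 = 1.2698
Iter 6: z = 0.0944 + -0.1230i, |z|^2 = 0.0240
Iter 7: z = -1.1562 + 0.1068i, |z|^2 = 1.3482
Iter 8: z = 0.1754 + -0.1169i, |z|^2 = 0.0444
Iter 9: z = -1.1329 + 0.0890i, |z|^2 = 1.2914
Iter 10: z = 0.1256 + -0.0716i, |z|^2 = 0.0209
Iter 11: z = -1.1394 + 0.1120i, |z|^2 = 1.3107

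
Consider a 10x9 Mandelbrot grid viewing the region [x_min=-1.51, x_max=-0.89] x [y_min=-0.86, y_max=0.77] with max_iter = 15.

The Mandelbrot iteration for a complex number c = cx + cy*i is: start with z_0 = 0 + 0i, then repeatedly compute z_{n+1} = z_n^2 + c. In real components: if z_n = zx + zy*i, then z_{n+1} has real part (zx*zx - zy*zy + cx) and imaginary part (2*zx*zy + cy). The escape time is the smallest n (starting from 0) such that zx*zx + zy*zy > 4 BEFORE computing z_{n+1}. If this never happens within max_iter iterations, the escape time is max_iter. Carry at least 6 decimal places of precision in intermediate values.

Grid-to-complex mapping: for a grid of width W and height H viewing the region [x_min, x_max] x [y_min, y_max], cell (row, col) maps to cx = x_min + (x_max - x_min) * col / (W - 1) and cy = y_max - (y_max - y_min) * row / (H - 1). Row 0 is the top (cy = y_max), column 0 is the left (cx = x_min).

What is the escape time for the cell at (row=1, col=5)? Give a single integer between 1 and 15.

Answer: 4

Derivation:
z_0 = 0 + 0i, c = -1.1656 + 0.5663i
Iter 1: z = -1.1656 + 0.5663i, |z|^2 = 1.6792
Iter 2: z = -0.1277 + -0.7537i, |z|^2 = 0.5844
Iter 3: z = -1.7174 + 0.7587i, |z|^2 = 3.5251
Iter 4: z = 1.2082 + -2.0398i, |z|^2 = 5.6204
Escaped at iteration 4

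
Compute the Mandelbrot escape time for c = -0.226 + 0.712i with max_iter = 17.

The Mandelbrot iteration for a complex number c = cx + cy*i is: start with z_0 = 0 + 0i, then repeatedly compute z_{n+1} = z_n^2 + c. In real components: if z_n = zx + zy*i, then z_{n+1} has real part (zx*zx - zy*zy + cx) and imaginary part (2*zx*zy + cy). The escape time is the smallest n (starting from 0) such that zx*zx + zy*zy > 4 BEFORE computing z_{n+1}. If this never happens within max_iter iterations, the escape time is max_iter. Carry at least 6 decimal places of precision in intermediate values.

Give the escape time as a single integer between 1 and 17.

Answer: 17

Derivation:
z_0 = 0 + 0i, c = -0.2260 + 0.7120i
Iter 1: z = -0.2260 + 0.7120i, |z|^2 = 0.5580
Iter 2: z = -0.6819 + 0.3902i, |z|^2 = 0.6172
Iter 3: z = 0.0867 + 0.1799i, |z|^2 = 0.0399
Iter 4: z = -0.2508 + 0.7432i, |z|^2 = 0.6153
Iter 5: z = -0.7154 + 0.3391i, |z|^2 = 0.6268
Iter 6: z = 0.1708 + 0.2267i, |z|^2 = 0.0806
Iter 7: z = -0.2482 + 0.7895i, |z|^2 = 0.6849
Iter 8: z = -0.7876 + 0.3201i, |z|^2 = 0.7228
Iter 9: z = 0.2919 + 0.2078i, |z|^2 = 0.1284
Iter 10: z = -0.1840 + 0.8333i, |z|^2 = 0.7283
Iter 11: z = -0.8866 + 0.4054i, |z|^2 = 0.9504
Iter 12: z = 0.3958 + -0.0068i, |z|^2 = 0.1567
Iter 13: z = -0.0694 + 0.7066i, |z|^2 = 0.5041
Iter 14: z = -0.7205 + 0.6139i, |z|^2 = 0.8960
Iter 15: z = -0.0837 + -0.1726i, |z|^2 = 0.0368
Iter 16: z = -0.2488 + 0.7409i, |z|^2 = 0.6108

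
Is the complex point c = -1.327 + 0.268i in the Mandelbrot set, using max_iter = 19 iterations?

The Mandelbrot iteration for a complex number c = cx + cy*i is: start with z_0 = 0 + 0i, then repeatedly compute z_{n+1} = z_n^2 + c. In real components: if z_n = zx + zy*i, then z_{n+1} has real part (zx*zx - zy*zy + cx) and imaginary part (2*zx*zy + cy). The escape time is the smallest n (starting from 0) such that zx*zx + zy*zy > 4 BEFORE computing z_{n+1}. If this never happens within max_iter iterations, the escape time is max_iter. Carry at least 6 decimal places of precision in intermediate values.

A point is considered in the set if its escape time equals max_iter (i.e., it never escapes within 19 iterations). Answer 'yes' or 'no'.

Answer: no

Derivation:
z_0 = 0 + 0i, c = -1.3270 + 0.2680i
Iter 1: z = -1.3270 + 0.2680i, |z|^2 = 1.8328
Iter 2: z = 0.3621 + -0.4433i, |z|^2 = 0.3276
Iter 3: z = -1.3924 + -0.0530i, |z|^2 = 1.9415
Iter 4: z = 0.6089 + 0.4157i, |z|^2 = 0.5435
Iter 5: z = -1.1290 + 0.7742i, |z|^2 = 1.8740
Iter 6: z = -0.6516 + -1.4801i, |z|^2 = 2.6154
Iter 7: z = -3.0931 + 2.1970i, |z|^2 = 14.3941
Escaped at iteration 7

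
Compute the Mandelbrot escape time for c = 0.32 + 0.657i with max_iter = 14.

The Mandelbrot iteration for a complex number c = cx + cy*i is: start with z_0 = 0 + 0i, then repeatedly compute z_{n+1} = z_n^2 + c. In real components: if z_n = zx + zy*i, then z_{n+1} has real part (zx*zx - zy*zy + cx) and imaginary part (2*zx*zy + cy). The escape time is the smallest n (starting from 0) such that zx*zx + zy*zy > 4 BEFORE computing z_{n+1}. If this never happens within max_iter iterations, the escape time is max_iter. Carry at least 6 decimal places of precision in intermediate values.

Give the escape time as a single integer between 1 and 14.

Answer: 8

Derivation:
z_0 = 0 + 0i, c = 0.3200 + 0.6570i
Iter 1: z = 0.3200 + 0.6570i, |z|^2 = 0.5340
Iter 2: z = -0.0092 + 1.0775i, |z|^2 = 1.1610
Iter 3: z = -0.8409 + 0.6371i, |z|^2 = 1.1129
Iter 4: z = 0.6212 + -0.4144i, |z|^2 = 0.5576
Iter 5: z = 0.5342 + 0.1421i, |z|^2 = 0.3056
Iter 6: z = 0.5852 + 0.8089i, |z|^2 = 0.9967
Iter 7: z = 0.0081 + 1.6036i, |z|^2 = 2.5717
Iter 8: z = -2.2515 + 0.6831i, |z|^2 = 5.5360
Escaped at iteration 8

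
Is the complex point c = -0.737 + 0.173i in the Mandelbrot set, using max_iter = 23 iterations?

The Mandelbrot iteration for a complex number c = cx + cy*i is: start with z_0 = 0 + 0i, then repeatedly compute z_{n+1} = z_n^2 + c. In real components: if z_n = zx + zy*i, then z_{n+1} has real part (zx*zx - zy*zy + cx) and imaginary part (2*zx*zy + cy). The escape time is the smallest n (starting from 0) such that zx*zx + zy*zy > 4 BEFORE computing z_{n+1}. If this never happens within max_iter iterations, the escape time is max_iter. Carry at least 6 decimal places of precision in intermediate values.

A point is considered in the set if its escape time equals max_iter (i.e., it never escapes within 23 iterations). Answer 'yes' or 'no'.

z_0 = 0 + 0i, c = -0.7370 + 0.1730i
Iter 1: z = -0.7370 + 0.1730i, |z|^2 = 0.5731
Iter 2: z = -0.2238 + -0.0820i, |z|^2 = 0.0568
Iter 3: z = -0.6937 + 0.2097i, |z|^2 = 0.5251
Iter 4: z = -0.2998 + -0.1179i, |z|^2 = 0.1038
Iter 5: z = -0.6610 + 0.2437i, |z|^2 = 0.4963
Iter 6: z = -0.3595 + -0.1492i, |z|^2 = 0.1515
Iter 7: z = -0.6301 + 0.2803i, |z|^2 = 0.4755
Iter 8: z = -0.4186 + -0.1801i, |z|^2 = 0.2077
Iter 9: z = -0.5942 + 0.3238i, |z|^2 = 0.4580
Iter 10: z = -0.4887 + -0.2118i, |z|^2 = 0.2837
Iter 11: z = -0.5430 + 0.3801i, |z|^2 = 0.4393
Iter 12: z = -0.5866 + -0.2398i, |z|^2 = 0.4016
Iter 13: z = -0.4504 + 0.4543i, |z|^2 = 0.4093
Iter 14: z = -0.7405 + -0.2362i, |z|^2 = 0.6041
Iter 15: z = -0.2445 + 0.5229i, |z|^2 = 0.3332
Iter 16: z = -0.9506 + -0.0827i, |z|^2 = 0.9105
Iter 17: z = 0.1599 + 0.3302i, |z|^2 = 0.1346
Iter 18: z = -0.8205 + 0.2786i, |z|^2 = 0.7507
Iter 19: z = -0.1414 + -0.2841i, |z|^2 = 0.1007
Iter 20: z = -0.7977 + 0.2534i, |z|^2 = 0.7005
Iter 21: z = -0.1649 + -0.2312i, |z|^2 = 0.0806
Iter 22: z = -0.7633 + 0.2492i, |z|^2 = 0.6447
Did not escape in 23 iterations → in set

Answer: yes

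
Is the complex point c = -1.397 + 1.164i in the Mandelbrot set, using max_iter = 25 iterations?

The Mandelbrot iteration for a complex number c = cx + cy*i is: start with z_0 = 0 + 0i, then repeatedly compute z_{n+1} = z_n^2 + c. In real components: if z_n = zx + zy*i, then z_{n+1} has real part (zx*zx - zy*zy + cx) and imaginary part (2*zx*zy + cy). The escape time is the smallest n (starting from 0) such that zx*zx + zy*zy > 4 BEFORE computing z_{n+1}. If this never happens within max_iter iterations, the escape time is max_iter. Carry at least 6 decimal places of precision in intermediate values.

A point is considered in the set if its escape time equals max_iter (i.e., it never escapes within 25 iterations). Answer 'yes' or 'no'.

Answer: no

Derivation:
z_0 = 0 + 0i, c = -1.3970 + 1.1640i
Iter 1: z = -1.3970 + 1.1640i, |z|^2 = 3.3065
Iter 2: z = -0.8003 + -2.0882i, |z|^2 = 5.0011
Escaped at iteration 2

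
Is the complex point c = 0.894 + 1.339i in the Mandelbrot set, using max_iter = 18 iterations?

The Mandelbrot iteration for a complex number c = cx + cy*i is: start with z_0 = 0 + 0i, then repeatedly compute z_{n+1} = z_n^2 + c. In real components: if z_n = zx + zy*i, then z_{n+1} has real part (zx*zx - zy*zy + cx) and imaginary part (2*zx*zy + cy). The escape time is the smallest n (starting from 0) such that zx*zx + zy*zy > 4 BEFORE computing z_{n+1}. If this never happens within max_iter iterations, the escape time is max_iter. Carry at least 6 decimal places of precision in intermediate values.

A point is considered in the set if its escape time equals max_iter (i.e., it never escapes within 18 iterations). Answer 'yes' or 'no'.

Answer: no

Derivation:
z_0 = 0 + 0i, c = 0.8940 + 1.3390i
Iter 1: z = 0.8940 + 1.3390i, |z|^2 = 2.5922
Iter 2: z = -0.0997 + 3.7331i, |z|^2 = 13.9462
Escaped at iteration 2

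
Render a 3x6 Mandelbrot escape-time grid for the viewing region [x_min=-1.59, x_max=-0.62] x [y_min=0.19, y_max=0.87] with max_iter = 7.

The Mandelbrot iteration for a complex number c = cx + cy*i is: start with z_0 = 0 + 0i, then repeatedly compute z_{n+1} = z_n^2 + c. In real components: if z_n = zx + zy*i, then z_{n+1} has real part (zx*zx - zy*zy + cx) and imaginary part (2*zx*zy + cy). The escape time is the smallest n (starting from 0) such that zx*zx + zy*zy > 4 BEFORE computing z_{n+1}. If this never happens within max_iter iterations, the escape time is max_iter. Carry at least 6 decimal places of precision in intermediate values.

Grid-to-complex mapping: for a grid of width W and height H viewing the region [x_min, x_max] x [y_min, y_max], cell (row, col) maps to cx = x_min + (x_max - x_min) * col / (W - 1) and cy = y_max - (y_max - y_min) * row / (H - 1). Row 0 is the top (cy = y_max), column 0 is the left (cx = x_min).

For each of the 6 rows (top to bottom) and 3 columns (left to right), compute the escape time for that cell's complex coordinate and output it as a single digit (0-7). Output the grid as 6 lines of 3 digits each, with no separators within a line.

Answer: 334
335
347
357
477
577

Derivation:
(row=0, col=0): c = -1.5900 + 0.8700i → escape time 3
(row=0, col=1): c = -1.1050 + 0.8700i → escape time 3
(row=0, col=2): c = -0.6200 + 0.8700i → escape time 4
(row=1, col=0): c = -1.5900 + 0.7340i → escape time 3
(row=1, col=1): c = -1.1050 + 0.7340i → escape time 3
(row=1, col=2): c = -0.6200 + 0.7340i → escape time 5
(row=2, col=0): c = -1.5900 + 0.5980i → escape time 3
(row=2, col=1): c = -1.1050 + 0.5980i → escape time 4
(row=2, col=2): c = -0.6200 + 0.5980i → escape time 7
(row=3, col=0): c = -1.5900 + 0.4620i → escape time 3
(row=3, col=1): c = -1.1050 + 0.4620i → escape time 5
(row=3, col=2): c = -0.6200 + 0.4620i → escape time 7
(row=4, col=0): c = -1.5900 + 0.3260i → escape time 4
(row=4, col=1): c = -1.1050 + 0.3260i → escape time 7
(row=4, col=2): c = -0.6200 + 0.3260i → escape time 7
(row=5, col=0): c = -1.5900 + 0.1900i → escape time 5
(row=5, col=1): c = -1.1050 + 0.1900i → escape time 7
(row=5, col=2): c = -0.6200 + 0.1900i → escape time 7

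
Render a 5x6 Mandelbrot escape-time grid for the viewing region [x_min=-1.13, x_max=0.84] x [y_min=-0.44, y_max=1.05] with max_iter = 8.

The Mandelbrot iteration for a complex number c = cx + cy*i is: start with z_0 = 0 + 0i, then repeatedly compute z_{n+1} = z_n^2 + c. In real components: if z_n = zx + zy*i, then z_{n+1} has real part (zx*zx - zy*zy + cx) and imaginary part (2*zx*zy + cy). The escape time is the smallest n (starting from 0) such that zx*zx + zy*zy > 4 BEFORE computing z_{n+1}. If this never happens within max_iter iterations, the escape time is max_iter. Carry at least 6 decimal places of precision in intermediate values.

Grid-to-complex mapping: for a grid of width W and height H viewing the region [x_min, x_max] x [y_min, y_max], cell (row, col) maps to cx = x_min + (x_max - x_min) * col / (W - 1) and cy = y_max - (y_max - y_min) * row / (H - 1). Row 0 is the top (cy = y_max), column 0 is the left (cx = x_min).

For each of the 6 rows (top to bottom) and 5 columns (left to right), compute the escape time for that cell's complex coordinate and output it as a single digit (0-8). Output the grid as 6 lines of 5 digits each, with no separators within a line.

Answer: 33832
35852
58883
88883
88883
68883

Derivation:
(row=0, col=0): c = -1.1300 + 1.0500i → escape time 3
(row=0, col=1): c = -0.6375 + 1.0500i → escape time 3
(row=0, col=2): c = -0.1450 + 1.0500i → escape time 8
(row=0, col=3): c = 0.3475 + 1.0500i → escape time 3
(row=0, col=4): c = 0.8400 + 1.0500i → escape time 2
(row=1, col=0): c = -1.1300 + 0.7520i → escape time 3
(row=1, col=1): c = -0.6375 + 0.7520i → escape time 5
(row=1, col=2): c = -0.1450 + 0.7520i → escape time 8
(row=1, col=3): c = 0.3475 + 0.7520i → escape time 5
(row=1, col=4): c = 0.8400 + 0.7520i → escape time 2
(row=2, col=0): c = -1.1300 + 0.4540i → escape time 5
(row=2, col=1): c = -0.6375 + 0.4540i → escape time 8
(row=2, col=2): c = -0.1450 + 0.4540i → escape time 8
(row=2, col=3): c = 0.3475 + 0.4540i → escape time 8
(row=2, col=4): c = 0.8400 + 0.4540i → escape time 3
(row=3, col=0): c = -1.1300 + 0.1560i → escape time 8
(row=3, col=1): c = -0.6375 + 0.1560i → escape time 8
(row=3, col=2): c = -0.1450 + 0.1560i → escape time 8
(row=3, col=3): c = 0.3475 + 0.1560i → escape time 8
(row=3, col=4): c = 0.8400 + 0.1560i → escape time 3
(row=4, col=0): c = -1.1300 + -0.1420i → escape time 8
(row=4, col=1): c = -0.6375 + -0.1420i → escape time 8
(row=4, col=2): c = -0.1450 + -0.1420i → escape time 8
(row=4, col=3): c = 0.3475 + -0.1420i → escape time 8
(row=4, col=4): c = 0.8400 + -0.1420i → escape time 3
(row=5, col=0): c = -1.1300 + -0.4400i → escape time 6
(row=5, col=1): c = -0.6375 + -0.4400i → escape time 8
(row=5, col=2): c = -0.1450 + -0.4400i → escape time 8
(row=5, col=3): c = 0.3475 + -0.4400i → escape time 8
(row=5, col=4): c = 0.8400 + -0.4400i → escape time 3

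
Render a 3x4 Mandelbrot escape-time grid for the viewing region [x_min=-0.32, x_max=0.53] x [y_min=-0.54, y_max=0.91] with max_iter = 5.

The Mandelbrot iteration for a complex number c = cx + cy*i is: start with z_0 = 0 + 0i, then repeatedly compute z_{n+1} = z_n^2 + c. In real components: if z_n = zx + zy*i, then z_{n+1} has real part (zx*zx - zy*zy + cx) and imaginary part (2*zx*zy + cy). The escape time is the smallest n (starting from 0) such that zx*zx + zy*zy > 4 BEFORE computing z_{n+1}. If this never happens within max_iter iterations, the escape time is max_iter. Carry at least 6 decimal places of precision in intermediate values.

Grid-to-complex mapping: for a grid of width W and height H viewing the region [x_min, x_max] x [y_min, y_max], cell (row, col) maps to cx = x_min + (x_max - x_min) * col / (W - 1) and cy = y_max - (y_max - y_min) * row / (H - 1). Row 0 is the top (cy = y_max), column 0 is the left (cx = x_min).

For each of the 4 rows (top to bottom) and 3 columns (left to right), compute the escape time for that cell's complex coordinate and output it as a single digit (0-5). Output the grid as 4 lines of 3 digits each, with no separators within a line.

(row=0, col=0): c = -0.3200 + 0.9100i → escape time 5
(row=0, col=1): c = 0.1050 + 0.9100i → escape time 5
(row=0, col=2): c = 0.5300 + 0.9100i → escape time 3
(row=1, col=0): c = -0.3200 + 0.4267i → escape time 5
(row=1, col=1): c = 0.1050 + 0.4267i → escape time 5
(row=1, col=2): c = 0.5300 + 0.4267i → escape time 4
(row=2, col=0): c = -0.3200 + -0.0567i → escape time 5
(row=2, col=1): c = 0.1050 + -0.0567i → escape time 5
(row=2, col=2): c = 0.5300 + -0.0567i → escape time 5
(row=3, col=0): c = -0.3200 + -0.5400i → escape time 5
(row=3, col=1): c = 0.1050 + -0.5400i → escape time 5
(row=3, col=2): c = 0.5300 + -0.5400i → escape time 4

Answer: 553
554
555
554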